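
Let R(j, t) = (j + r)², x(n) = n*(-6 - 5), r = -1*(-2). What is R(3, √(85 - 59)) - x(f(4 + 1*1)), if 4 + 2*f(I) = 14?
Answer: 80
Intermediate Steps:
f(I) = 5 (f(I) = -2 + (½)*14 = -2 + 7 = 5)
r = 2
x(n) = -11*n (x(n) = n*(-11) = -11*n)
R(j, t) = (2 + j)² (R(j, t) = (j + 2)² = (2 + j)²)
R(3, √(85 - 59)) - x(f(4 + 1*1)) = (2 + 3)² - (-11)*5 = 5² - 1*(-55) = 25 + 55 = 80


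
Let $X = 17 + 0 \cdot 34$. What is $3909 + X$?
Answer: $3926$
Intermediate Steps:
$X = 17$ ($X = 17 + 0 = 17$)
$3909 + X = 3909 + 17 = 3926$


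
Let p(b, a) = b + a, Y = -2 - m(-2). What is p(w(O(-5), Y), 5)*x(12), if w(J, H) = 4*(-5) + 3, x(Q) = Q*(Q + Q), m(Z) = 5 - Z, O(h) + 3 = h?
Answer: -3456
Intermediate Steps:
O(h) = -3 + h
Y = -9 (Y = -2 - (5 - 1*(-2)) = -2 - (5 + 2) = -2 - 1*7 = -2 - 7 = -9)
x(Q) = 2*Q² (x(Q) = Q*(2*Q) = 2*Q²)
w(J, H) = -17 (w(J, H) = -20 + 3 = -17)
p(b, a) = a + b
p(w(O(-5), Y), 5)*x(12) = (5 - 17)*(2*12²) = -24*144 = -12*288 = -3456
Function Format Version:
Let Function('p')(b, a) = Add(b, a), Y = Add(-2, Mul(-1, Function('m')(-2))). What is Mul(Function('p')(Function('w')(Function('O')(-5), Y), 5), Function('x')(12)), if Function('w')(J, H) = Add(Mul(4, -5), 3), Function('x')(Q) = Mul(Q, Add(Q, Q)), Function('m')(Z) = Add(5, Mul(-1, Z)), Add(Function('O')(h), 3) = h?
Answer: -3456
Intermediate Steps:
Function('O')(h) = Add(-3, h)
Y = -9 (Y = Add(-2, Mul(-1, Add(5, Mul(-1, -2)))) = Add(-2, Mul(-1, Add(5, 2))) = Add(-2, Mul(-1, 7)) = Add(-2, -7) = -9)
Function('x')(Q) = Mul(2, Pow(Q, 2)) (Function('x')(Q) = Mul(Q, Mul(2, Q)) = Mul(2, Pow(Q, 2)))
Function('w')(J, H) = -17 (Function('w')(J, H) = Add(-20, 3) = -17)
Function('p')(b, a) = Add(a, b)
Mul(Function('p')(Function('w')(Function('O')(-5), Y), 5), Function('x')(12)) = Mul(Add(5, -17), Mul(2, Pow(12, 2))) = Mul(-12, Mul(2, 144)) = Mul(-12, 288) = -3456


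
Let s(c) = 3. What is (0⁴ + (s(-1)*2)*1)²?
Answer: 36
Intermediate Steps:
(0⁴ + (s(-1)*2)*1)² = (0⁴ + (3*2)*1)² = (0 + 6*1)² = (0 + 6)² = 6² = 36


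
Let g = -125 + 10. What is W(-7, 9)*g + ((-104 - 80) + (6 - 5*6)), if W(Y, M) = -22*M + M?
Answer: 21527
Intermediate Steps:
W(Y, M) = -21*M
g = -115
W(-7, 9)*g + ((-104 - 80) + (6 - 5*6)) = -21*9*(-115) + ((-104 - 80) + (6 - 5*6)) = -189*(-115) + (-184 + (6 - 30)) = 21735 + (-184 - 24) = 21735 - 208 = 21527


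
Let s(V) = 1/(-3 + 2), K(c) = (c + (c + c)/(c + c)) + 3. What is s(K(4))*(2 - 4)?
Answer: 2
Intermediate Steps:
K(c) = 4 + c (K(c) = (c + (2*c)/((2*c))) + 3 = (c + (2*c)*(1/(2*c))) + 3 = (c + 1) + 3 = (1 + c) + 3 = 4 + c)
s(V) = -1 (s(V) = 1/(-1) = -1)
s(K(4))*(2 - 4) = -(2 - 4) = -1*(-2) = 2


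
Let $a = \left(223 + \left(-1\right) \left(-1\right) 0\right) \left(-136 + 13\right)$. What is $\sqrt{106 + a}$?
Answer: $i \sqrt{27323} \approx 165.3 i$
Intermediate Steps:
$a = -27429$ ($a = \left(223 + 1 \cdot 0\right) \left(-123\right) = \left(223 + 0\right) \left(-123\right) = 223 \left(-123\right) = -27429$)
$\sqrt{106 + a} = \sqrt{106 - 27429} = \sqrt{-27323} = i \sqrt{27323}$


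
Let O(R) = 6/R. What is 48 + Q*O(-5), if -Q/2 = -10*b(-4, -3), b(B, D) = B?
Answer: 144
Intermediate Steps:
Q = -80 (Q = -(-20)*(-4) = -2*40 = -80)
48 + Q*O(-5) = 48 - 480/(-5) = 48 - 480*(-1)/5 = 48 - 80*(-6/5) = 48 + 96 = 144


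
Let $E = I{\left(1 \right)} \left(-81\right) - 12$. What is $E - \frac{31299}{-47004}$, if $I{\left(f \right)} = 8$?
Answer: $- \frac{10330447}{15668} \approx -659.33$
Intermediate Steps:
$E = -660$ ($E = 8 \left(-81\right) - 12 = -648 - 12 = -660$)
$E - \frac{31299}{-47004} = -660 - \frac{31299}{-47004} = -660 - 31299 \left(- \frac{1}{47004}\right) = -660 - - \frac{10433}{15668} = -660 + \frac{10433}{15668} = - \frac{10330447}{15668}$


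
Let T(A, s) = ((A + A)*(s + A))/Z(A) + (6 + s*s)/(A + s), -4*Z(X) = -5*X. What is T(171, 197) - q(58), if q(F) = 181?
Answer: 944427/1840 ≈ 513.28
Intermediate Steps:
Z(X) = 5*X/4 (Z(X) = -(-5)*X/4 = 5*X/4)
T(A, s) = 8*A/5 + 8*s/5 + (6 + s²)/(A + s) (T(A, s) = ((A + A)*(s + A))/((5*A/4)) + (6 + s*s)/(A + s) = ((2*A)*(A + s))*(4/(5*A)) + (6 + s²)/(A + s) = (2*A*(A + s))*(4/(5*A)) + (6 + s²)/(A + s) = (8*A/5 + 8*s/5) + (6 + s²)/(A + s) = 8*A/5 + 8*s/5 + (6 + s²)/(A + s))
T(171, 197) - q(58) = (6 + 197² + 8*(171 + 197)²/5)/(171 + 197) - 1*181 = (6 + 38809 + (8/5)*368²)/368 - 181 = (6 + 38809 + (8/5)*135424)/368 - 181 = (6 + 38809 + 1083392/5)/368 - 181 = (1/368)*(1277467/5) - 181 = 1277467/1840 - 181 = 944427/1840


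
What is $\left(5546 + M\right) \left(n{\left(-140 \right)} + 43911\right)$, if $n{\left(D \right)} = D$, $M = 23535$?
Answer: $1272904451$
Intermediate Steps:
$\left(5546 + M\right) \left(n{\left(-140 \right)} + 43911\right) = \left(5546 + 23535\right) \left(-140 + 43911\right) = 29081 \cdot 43771 = 1272904451$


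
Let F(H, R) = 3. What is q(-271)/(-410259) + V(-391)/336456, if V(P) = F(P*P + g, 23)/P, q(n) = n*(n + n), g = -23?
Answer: -715665160587/1998938293432 ≈ -0.35802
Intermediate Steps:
q(n) = 2*n² (q(n) = n*(2*n) = 2*n²)
V(P) = 3/P
q(-271)/(-410259) + V(-391)/336456 = (2*(-271)²)/(-410259) + (3/(-391))/336456 = (2*73441)*(-1/410259) + (3*(-1/391))*(1/336456) = 146882*(-1/410259) - 3/391*1/336456 = -146882/410259 - 1/43851432 = -715665160587/1998938293432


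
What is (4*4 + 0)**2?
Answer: 256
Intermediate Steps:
(4*4 + 0)**2 = (16 + 0)**2 = 16**2 = 256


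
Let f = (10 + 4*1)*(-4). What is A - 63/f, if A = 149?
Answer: 1201/8 ≈ 150.13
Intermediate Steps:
f = -56 (f = (10 + 4)*(-4) = 14*(-4) = -56)
A - 63/f = 149 - 63/(-56) = 149 - 63*(-1)/56 = 149 - 1*(-9/8) = 149 + 9/8 = 1201/8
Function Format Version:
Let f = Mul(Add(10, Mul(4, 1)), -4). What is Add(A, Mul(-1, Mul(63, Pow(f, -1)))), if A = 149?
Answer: Rational(1201, 8) ≈ 150.13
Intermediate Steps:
f = -56 (f = Mul(Add(10, 4), -4) = Mul(14, -4) = -56)
Add(A, Mul(-1, Mul(63, Pow(f, -1)))) = Add(149, Mul(-1, Mul(63, Pow(-56, -1)))) = Add(149, Mul(-1, Mul(63, Rational(-1, 56)))) = Add(149, Mul(-1, Rational(-9, 8))) = Add(149, Rational(9, 8)) = Rational(1201, 8)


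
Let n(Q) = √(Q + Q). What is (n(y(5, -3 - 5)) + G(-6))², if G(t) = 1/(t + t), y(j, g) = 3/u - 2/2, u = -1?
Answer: (1 - 24*I*√2)²/144 ≈ -7.9931 - 0.4714*I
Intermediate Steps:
y(j, g) = -4 (y(j, g) = 3/(-1) - 2/2 = 3*(-1) - 2*½ = -3 - 1 = -4)
n(Q) = √2*√Q (n(Q) = √(2*Q) = √2*√Q)
G(t) = 1/(2*t)
(n(y(5, -3 - 5)) + G(-6))² = (√2*√(-4) + (½)/(-6))² = (√2*(2*I) + (½)*(-⅙))² = (2*I*√2 - 1/12)² = (-1/12 + 2*I*√2)²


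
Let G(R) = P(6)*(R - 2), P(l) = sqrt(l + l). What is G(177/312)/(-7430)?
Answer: 149*sqrt(3)/386360 ≈ 0.00066797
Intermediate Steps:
P(l) = sqrt(2)*sqrt(l) (P(l) = sqrt(2*l) = sqrt(2)*sqrt(l))
G(R) = 2*sqrt(3)*(-2 + R) (G(R) = (sqrt(2)*sqrt(6))*(R - 2) = (2*sqrt(3))*(-2 + R) = 2*sqrt(3)*(-2 + R))
G(177/312)/(-7430) = (2*sqrt(3)*(-2 + 177/312))/(-7430) = (2*sqrt(3)*(-2 + 177*(1/312)))*(-1/7430) = (2*sqrt(3)*(-2 + 59/104))*(-1/7430) = (2*sqrt(3)*(-149/104))*(-1/7430) = -149*sqrt(3)/52*(-1/7430) = 149*sqrt(3)/386360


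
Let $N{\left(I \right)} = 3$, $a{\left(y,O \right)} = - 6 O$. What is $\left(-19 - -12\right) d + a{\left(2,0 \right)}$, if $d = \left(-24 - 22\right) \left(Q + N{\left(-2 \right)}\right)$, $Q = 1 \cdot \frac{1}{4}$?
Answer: $\frac{2093}{2} \approx 1046.5$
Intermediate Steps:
$Q = \frac{1}{4}$ ($Q = 1 \cdot \frac{1}{4} = \frac{1}{4} \approx 0.25$)
$d = - \frac{299}{2}$ ($d = \left(-24 - 22\right) \left(\frac{1}{4} + 3\right) = \left(-46\right) \frac{13}{4} = - \frac{299}{2} \approx -149.5$)
$\left(-19 - -12\right) d + a{\left(2,0 \right)} = \left(-19 - -12\right) \left(- \frac{299}{2}\right) - 0 = \left(-19 + 12\right) \left(- \frac{299}{2}\right) + 0 = \left(-7\right) \left(- \frac{299}{2}\right) + 0 = \frac{2093}{2} + 0 = \frac{2093}{2}$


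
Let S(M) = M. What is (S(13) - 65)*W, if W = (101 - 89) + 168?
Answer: -9360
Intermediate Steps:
W = 180 (W = 12 + 168 = 180)
(S(13) - 65)*W = (13 - 65)*180 = -52*180 = -9360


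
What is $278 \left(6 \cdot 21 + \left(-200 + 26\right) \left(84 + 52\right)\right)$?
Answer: $-6543564$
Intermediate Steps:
$278 \left(6 \cdot 21 + \left(-200 + 26\right) \left(84 + 52\right)\right) = 278 \left(126 - 23664\right) = 278 \left(-23538\right) = -6543564$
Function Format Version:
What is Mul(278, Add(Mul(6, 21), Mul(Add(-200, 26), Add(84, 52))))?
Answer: -6543564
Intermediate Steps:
Mul(278, Add(Mul(6, 21), Mul(Add(-200, 26), Add(84, 52)))) = Mul(278, Add(126, Mul(-174, 136))) = Mul(278, Add(126, -23664)) = Mul(278, -23538) = -6543564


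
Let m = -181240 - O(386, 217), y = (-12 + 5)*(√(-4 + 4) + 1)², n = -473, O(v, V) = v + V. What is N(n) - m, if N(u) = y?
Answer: 181836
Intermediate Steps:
O(v, V) = V + v
y = -7 (y = -7*(√0 + 1)² = -7*(0 + 1)² = -7*1² = -7*1 = -7)
m = -181843 (m = -181240 - (217 + 386) = -181240 - 1*603 = -181240 - 603 = -181843)
N(u) = -7
N(n) - m = -7 - 1*(-181843) = -7 + 181843 = 181836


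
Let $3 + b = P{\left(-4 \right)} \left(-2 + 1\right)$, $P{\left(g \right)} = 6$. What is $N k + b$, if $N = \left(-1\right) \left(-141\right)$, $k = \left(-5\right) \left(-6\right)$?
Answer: $4221$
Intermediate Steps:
$k = 30$
$N = 141$
$b = -9$ ($b = -3 + 6 \left(-2 + 1\right) = -3 + 6 \left(-1\right) = -3 - 6 = -9$)
$N k + b = 141 \cdot 30 - 9 = 4230 - 9 = 4221$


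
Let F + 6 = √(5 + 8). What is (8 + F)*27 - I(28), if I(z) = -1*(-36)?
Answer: 18 + 27*√13 ≈ 115.35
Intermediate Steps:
I(z) = 36
F = -6 + √13 (F = -6 + √(5 + 8) = -6 + √13 ≈ -2.3944)
(8 + F)*27 - I(28) = (8 + (-6 + √13))*27 - 1*36 = (2 + √13)*27 - 36 = (54 + 27*√13) - 36 = 18 + 27*√13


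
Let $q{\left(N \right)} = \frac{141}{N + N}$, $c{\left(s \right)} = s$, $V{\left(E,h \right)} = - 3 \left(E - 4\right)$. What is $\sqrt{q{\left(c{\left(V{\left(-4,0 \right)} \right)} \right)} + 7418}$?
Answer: $\frac{\sqrt{118735}}{4} \approx 86.145$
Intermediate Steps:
$V{\left(E,h \right)} = 12 - 3 E$ ($V{\left(E,h \right)} = - 3 \left(-4 + E\right) = 12 - 3 E$)
$q{\left(N \right)} = \frac{141}{2 N}$
$\sqrt{q{\left(c{\left(V{\left(-4,0 \right)} \right)} \right)} + 7418} = \sqrt{\frac{141}{2 \left(12 - -12\right)} + 7418} = \sqrt{\frac{141}{2 \left(12 + 12\right)} + 7418} = \sqrt{\frac{141}{2 \cdot 24} + 7418} = \sqrt{\frac{141}{2} \cdot \frac{1}{24} + 7418} = \sqrt{\frac{47}{16} + 7418} = \sqrt{\frac{118735}{16}} = \frac{\sqrt{118735}}{4}$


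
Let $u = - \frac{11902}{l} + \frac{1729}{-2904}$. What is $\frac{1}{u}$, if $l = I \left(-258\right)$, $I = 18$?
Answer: $\frac{1123848}{2211161} \approx 0.50826$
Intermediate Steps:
$l = -4644$ ($l = 18 \left(-258\right) = -4644$)
$u = \frac{2211161}{1123848}$ ($u = - \frac{11902}{-4644} + \frac{1729}{-2904} = \left(-11902\right) \left(- \frac{1}{4644}\right) + 1729 \left(- \frac{1}{2904}\right) = \frac{5951}{2322} - \frac{1729}{2904} = \frac{2211161}{1123848} \approx 1.9675$)
$\frac{1}{u} = \frac{1}{\frac{2211161}{1123848}} = \frac{1123848}{2211161}$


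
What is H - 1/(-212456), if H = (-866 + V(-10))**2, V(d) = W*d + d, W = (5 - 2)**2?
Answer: 198254591137/212456 ≈ 9.3316e+5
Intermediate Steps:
W = 9 (W = 3**2 = 9)
V(d) = 10*d (V(d) = 9*d + d = 10*d)
H = 933156 (H = (-866 + 10*(-10))**2 = (-866 - 100)**2 = (-966)**2 = 933156)
H - 1/(-212456) = 933156 - 1/(-212456) = 933156 - 1*(-1/212456) = 933156 + 1/212456 = 198254591137/212456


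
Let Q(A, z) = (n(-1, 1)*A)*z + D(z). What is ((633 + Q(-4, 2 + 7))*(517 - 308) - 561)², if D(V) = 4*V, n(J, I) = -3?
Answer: 26189596224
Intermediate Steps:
Q(A, z) = 4*z - 3*A*z (Q(A, z) = (-3*A)*z + 4*z = -3*A*z + 4*z = 4*z - 3*A*z)
((633 + Q(-4, 2 + 7))*(517 - 308) - 561)² = ((633 + (2 + 7)*(4 - 3*(-4)))*(517 - 308) - 561)² = ((633 + 9*(4 + 12))*209 - 561)² = ((633 + 9*16)*209 - 561)² = ((633 + 144)*209 - 561)² = (777*209 - 561)² = (162393 - 561)² = 161832² = 26189596224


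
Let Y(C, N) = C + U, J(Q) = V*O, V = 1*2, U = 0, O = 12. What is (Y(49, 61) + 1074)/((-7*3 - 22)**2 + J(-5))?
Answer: 1123/1873 ≈ 0.59957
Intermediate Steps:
V = 2
J(Q) = 24 (J(Q) = 2*12 = 24)
Y(C, N) = C (Y(C, N) = C + 0 = C)
(Y(49, 61) + 1074)/((-7*3 - 22)**2 + J(-5)) = (49 + 1074)/((-7*3 - 22)**2 + 24) = 1123/((-21 - 22)**2 + 24) = 1123/((-43)**2 + 24) = 1123/(1849 + 24) = 1123/1873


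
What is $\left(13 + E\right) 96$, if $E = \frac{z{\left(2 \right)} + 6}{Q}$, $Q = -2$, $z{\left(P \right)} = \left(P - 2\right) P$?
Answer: $960$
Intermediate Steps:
$z{\left(P \right)} = P \left(-2 + P\right)$ ($z{\left(P \right)} = \left(-2 + P\right) P = P \left(-2 + P\right)$)
$E = -3$ ($E = \frac{2 \left(-2 + 2\right) + 6}{-2} = - \frac{2 \cdot 0 + 6}{2} = - \frac{0 + 6}{2} = \left(- \frac{1}{2}\right) 6 = -3$)
$\left(13 + E\right) 96 = \left(13 - 3\right) 96 = 10 \cdot 96 = 960$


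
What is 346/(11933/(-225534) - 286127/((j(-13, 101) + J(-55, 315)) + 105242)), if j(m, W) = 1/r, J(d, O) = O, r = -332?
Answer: -303858032855908/2426956094415 ≈ -125.20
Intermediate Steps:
j(m, W) = -1/332 (j(m, W) = 1/(-332) = -1/332)
346/(11933/(-225534) - 286127/((j(-13, 101) + J(-55, 315)) + 105242)) = 346/(11933/(-225534) - 286127/((-1/332 + 315) + 105242)) = 346/(11933*(-1/225534) - 286127/(104579/332 + 105242)) = 346/(-11933/225534 - 286127/35044923/332) = 346/(-11933/225534 - 286127*332/35044923) = 346/(-11933/225534 - 94994164/35044923) = 346/(-2426956094415/878202407098) = 346*(-878202407098/2426956094415) = -303858032855908/2426956094415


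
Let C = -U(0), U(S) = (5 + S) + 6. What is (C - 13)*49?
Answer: -1176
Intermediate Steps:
U(S) = 11 + S
C = -11 (C = -(11 + 0) = -1*11 = -11)
(C - 13)*49 = (-11 - 13)*49 = -24*49 = -1176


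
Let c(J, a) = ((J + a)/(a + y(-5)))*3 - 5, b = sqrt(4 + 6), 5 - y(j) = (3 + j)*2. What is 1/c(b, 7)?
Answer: -944/3391 - 48*sqrt(10)/3391 ≈ -0.32315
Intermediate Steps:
y(j) = -1 - 2*j (y(j) = 5 - (3 + j)*2 = 5 - (6 + 2*j) = 5 + (-6 - 2*j) = -1 - 2*j)
b = sqrt(10) ≈ 3.1623
c(J, a) = -5 + 3*(J + a)/(9 + a) (c(J, a) = ((J + a)/(a + (-1 - 2*(-5))))*3 - 5 = ((J + a)/(a + (-1 + 10)))*3 - 5 = ((J + a)/(a + 9))*3 - 5 = ((J + a)/(9 + a))*3 - 5 = 3*(J + a)/(9 + a) - 5 = -5 + 3*(J + a)/(9 + a))
1/c(b, 7) = 1/((-45 - 2*7 + 3*sqrt(10))/(9 + 7)) = 1/((-45 - 14 + 3*sqrt(10))/16) = 1/((-59 + 3*sqrt(10))/16) = 1/(-59/16 + 3*sqrt(10)/16)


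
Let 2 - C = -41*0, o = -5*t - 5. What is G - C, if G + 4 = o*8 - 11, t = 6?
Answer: -297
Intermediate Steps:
o = -35 (o = -5*6 - 5 = -30 - 5 = -35)
C = 2 (C = 2 - (-41)*0 = 2 - 1*0 = 2 + 0 = 2)
G = -295 (G = -4 + (-35*8 - 11) = -4 + (-280 - 11) = -4 - 291 = -295)
G - C = -295 - 1*2 = -295 - 2 = -297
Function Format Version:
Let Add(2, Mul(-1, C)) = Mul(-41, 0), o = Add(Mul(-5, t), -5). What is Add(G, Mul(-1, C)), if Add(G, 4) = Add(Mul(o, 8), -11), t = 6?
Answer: -297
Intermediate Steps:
o = -35 (o = Add(Mul(-5, 6), -5) = Add(-30, -5) = -35)
C = 2 (C = Add(2, Mul(-1, Mul(-41, 0))) = Add(2, Mul(-1, 0)) = Add(2, 0) = 2)
G = -295 (G = Add(-4, Add(Mul(-35, 8), -11)) = Add(-4, Add(-280, -11)) = Add(-4, -291) = -295)
Add(G, Mul(-1, C)) = Add(-295, Mul(-1, 2)) = Add(-295, -2) = -297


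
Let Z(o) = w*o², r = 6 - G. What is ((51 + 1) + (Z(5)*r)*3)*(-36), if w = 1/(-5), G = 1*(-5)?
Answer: 4068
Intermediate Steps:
G = -5
w = -⅕ ≈ -0.20000
r = 11 (r = 6 - 1*(-5) = 6 + 5 = 11)
Z(o) = -o²/5
((51 + 1) + (Z(5)*r)*3)*(-36) = ((51 + 1) + (-⅕*5²*11)*3)*(-36) = (52 + (-⅕*25*11)*3)*(-36) = (52 - 5*11*3)*(-36) = (52 - 55*3)*(-36) = (52 - 165)*(-36) = -113*(-36) = 4068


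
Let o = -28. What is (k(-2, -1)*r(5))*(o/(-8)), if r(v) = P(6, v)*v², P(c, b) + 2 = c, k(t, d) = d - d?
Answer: 0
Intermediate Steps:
k(t, d) = 0
P(c, b) = -2 + c
r(v) = 4*v² (r(v) = (-2 + 6)*v² = 4*v²)
(k(-2, -1)*r(5))*(o/(-8)) = (0*(4*5²))*(-28/(-8)) = (0*(4*25))*(-28*(-⅛)) = (0*100)*(7/2) = 0*(7/2) = 0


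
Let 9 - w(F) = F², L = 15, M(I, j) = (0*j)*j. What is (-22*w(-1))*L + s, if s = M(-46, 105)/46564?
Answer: -2640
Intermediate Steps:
M(I, j) = 0 (M(I, j) = 0*j = 0)
w(F) = 9 - F²
s = 0 (s = 0/46564 = 0*(1/46564) = 0)
(-22*w(-1))*L + s = -22*(9 - 1*(-1)²)*15 + 0 = -22*(9 - 1*1)*15 + 0 = -22*(9 - 1)*15 + 0 = -22*8*15 + 0 = -176*15 + 0 = -2640 + 0 = -2640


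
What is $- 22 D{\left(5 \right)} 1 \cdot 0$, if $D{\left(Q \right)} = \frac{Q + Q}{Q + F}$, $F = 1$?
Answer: $0$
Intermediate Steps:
$D{\left(Q \right)} = \frac{2 Q}{1 + Q}$ ($D{\left(Q \right)} = \frac{Q + Q}{Q + 1} = \frac{2 Q}{1 + Q}$)
$- 22 D{\left(5 \right)} 1 \cdot 0 = - 22 \cdot 2 \cdot 5 \frac{1}{1 + 5} \cdot 1 \cdot 0 = - 22 \cdot 2 \cdot 5 \cdot \frac{1}{6} \cdot 0 = \left(-22\right) \frac{5}{3} \cdot 0 = \left(- \frac{110}{3}\right) 0 = 0$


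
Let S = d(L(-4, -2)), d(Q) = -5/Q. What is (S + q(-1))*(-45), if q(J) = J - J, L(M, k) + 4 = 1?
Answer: -75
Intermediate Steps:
L(M, k) = -3 (L(M, k) = -4 + 1 = -3)
q(J) = 0
S = 5/3 (S = -5/(-3) = -5*(-⅓) = 5/3 ≈ 1.6667)
(S + q(-1))*(-45) = (5/3 + 0)*(-45) = (5/3)*(-45) = -75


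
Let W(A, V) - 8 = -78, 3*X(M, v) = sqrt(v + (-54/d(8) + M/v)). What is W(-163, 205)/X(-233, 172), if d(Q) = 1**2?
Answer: -420*sqrt(862709)/20063 ≈ -19.444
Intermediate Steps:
d(Q) = 1
X(M, v) = sqrt(-54 + v + M/v)/3 (X(M, v) = sqrt(v + (-54/1 + M/v))/3 = sqrt(v + (-54*1 + M/v))/3 = sqrt(v + (-54 + M/v))/3 = sqrt(-54 + v + M/v)/3)
W(A, V) = -70 (W(A, V) = 8 - 78 = -70)
W(-163, 205)/X(-233, 172) = -70*3/sqrt(-54 + 172 - 233/172) = -70*6*sqrt(862709)/20063 = -420*sqrt(862709)/20063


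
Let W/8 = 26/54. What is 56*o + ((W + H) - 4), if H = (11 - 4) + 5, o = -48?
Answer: -72256/27 ≈ -2676.1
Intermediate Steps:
H = 12 (H = 7 + 5 = 12)
W = 104/27 (W = 8*(26/54) = 8*(26*(1/54)) = 8*(13/27) = 104/27 ≈ 3.8519)
56*o + ((W + H) - 4) = 56*(-48) + ((104/27 + 12) - 4) = -2688 + (428/27 - 4) = -2688 + 320/27 = -72256/27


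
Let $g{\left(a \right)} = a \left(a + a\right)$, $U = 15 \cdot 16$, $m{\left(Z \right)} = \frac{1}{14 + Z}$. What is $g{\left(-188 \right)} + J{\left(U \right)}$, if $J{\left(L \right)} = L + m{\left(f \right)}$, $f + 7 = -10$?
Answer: $\frac{212783}{3} \approx 70928.0$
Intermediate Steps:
$f = -17$ ($f = -7 - 10 = -17$)
$U = 240$
$J{\left(L \right)} = - \frac{1}{3} + L$ ($J{\left(L \right)} = L + \frac{1}{14 - 17} = L + \frac{1}{-3} = L - \frac{1}{3} = - \frac{1}{3} + L$)
$g{\left(a \right)} = 2 a^{2}$ ($g{\left(a \right)} = a 2 a = 2 a^{2}$)
$g{\left(-188 \right)} + J{\left(U \right)} = 2 \left(-188\right)^{2} + \left(- \frac{1}{3} + 240\right) = 2 \cdot 35344 + \frac{719}{3} = 70688 + \frac{719}{3} = \frac{212783}{3}$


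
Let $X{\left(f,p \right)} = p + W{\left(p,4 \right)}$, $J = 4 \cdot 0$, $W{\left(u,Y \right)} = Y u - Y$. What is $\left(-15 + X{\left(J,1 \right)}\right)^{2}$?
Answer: $196$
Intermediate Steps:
$W{\left(u,Y \right)} = - Y + Y u$
$J = 0$
$X{\left(f,p \right)} = -4 + 5 p$ ($X{\left(f,p \right)} = p + 4 \left(-1 + p\right) = p + \left(-4 + 4 p\right) = -4 + 5 p$)
$\left(-15 + X{\left(J,1 \right)}\right)^{2} = \left(-15 + \left(-4 + 5 \cdot 1\right)\right)^{2} = \left(-15 + \left(-4 + 5\right)\right)^{2} = \left(-15 + 1\right)^{2} = \left(-14\right)^{2} = 196$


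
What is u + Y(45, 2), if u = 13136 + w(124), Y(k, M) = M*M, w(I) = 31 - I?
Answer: 13047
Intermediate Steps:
Y(k, M) = M²
u = 13043 (u = 13136 + (31 - 1*124) = 13136 + (31 - 124) = 13136 - 93 = 13043)
u + Y(45, 2) = 13043 + 2² = 13043 + 4 = 13047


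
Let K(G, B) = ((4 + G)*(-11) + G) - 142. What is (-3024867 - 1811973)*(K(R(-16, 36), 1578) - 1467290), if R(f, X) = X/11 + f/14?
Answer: 546549821837280/77 ≈ 7.0980e+12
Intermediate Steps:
R(f, X) = X/11 + f/14 (R(f, X) = X*(1/11) + f*(1/14) = X/11 + f/14)
K(G, B) = -186 - 10*G (K(G, B) = ((-44 - 11*G) + G) - 142 = (-44 - 10*G) - 142 = -186 - 10*G)
(-3024867 - 1811973)*(K(R(-16, 36), 1578) - 1467290) = (-3024867 - 1811973)*((-186 - 10*((1/11)*36 + (1/14)*(-16))) - 1467290) = -4836840*((-186 - 10*(36/11 - 8/7)) - 1467290) = -4836840*((-186 - 10*164/77) - 1467290) = -4836840*((-186 - 1640/77) - 1467290) = -4836840*(-15962/77 - 1467290) = -4836840*(-112997292/77) = 546549821837280/77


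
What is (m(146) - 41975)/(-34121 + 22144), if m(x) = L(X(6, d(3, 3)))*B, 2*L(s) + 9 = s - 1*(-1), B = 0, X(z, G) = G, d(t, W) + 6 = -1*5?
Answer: 41975/11977 ≈ 3.5046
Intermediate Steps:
d(t, W) = -11 (d(t, W) = -6 - 1*5 = -6 - 5 = -11)
L(s) = -4 + s/2 (L(s) = -9/2 + (s - 1*(-1))/2 = -9/2 + (s + 1)/2 = -9/2 + (1 + s)/2 = -9/2 + (1/2 + s/2) = -4 + s/2)
m(x) = 0 (m(x) = (-4 + (1/2)*(-11))*0 = (-4 - 11/2)*0 = -19/2*0 = 0)
(m(146) - 41975)/(-34121 + 22144) = (0 - 41975)/(-34121 + 22144) = -41975/(-11977) = -41975*(-1/11977) = 41975/11977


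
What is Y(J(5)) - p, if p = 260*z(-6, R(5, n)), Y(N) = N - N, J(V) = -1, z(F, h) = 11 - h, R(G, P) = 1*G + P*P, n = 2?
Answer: -520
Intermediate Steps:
R(G, P) = G + P**2
Y(N) = 0
p = 520 (p = 260*(11 - (5 + 2**2)) = 260*(11 - (5 + 4)) = 260*(11 - 1*9) = 260*(11 - 9) = 260*2 = 520)
Y(J(5)) - p = 0 - 1*520 = 0 - 520 = -520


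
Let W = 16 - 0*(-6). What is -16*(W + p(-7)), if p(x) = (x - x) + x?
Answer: -144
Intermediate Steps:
p(x) = x (p(x) = 0 + x = x)
W = 16 (W = 16 - 1*0 = 16 + 0 = 16)
-16*(W + p(-7)) = -16*(16 - 7) = -16*9 = -144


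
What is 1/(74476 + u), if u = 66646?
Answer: 1/141122 ≈ 7.0861e-6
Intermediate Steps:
1/(74476 + u) = 1/(74476 + 66646) = 1/141122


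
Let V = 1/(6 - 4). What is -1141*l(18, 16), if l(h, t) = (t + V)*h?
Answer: -338877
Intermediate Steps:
V = 1/2 ≈ 0.50000
l(h, t) = h*(1/2 + t) (l(h, t) = (t + 1/2)*h = (1/2 + t)*h = h*(1/2 + t))
-1141*l(18, 16) = -20538*(1/2 + 16) = -20538*33/2 = -1141*297 = -338877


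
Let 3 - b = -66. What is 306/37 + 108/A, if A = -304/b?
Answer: -45675/2812 ≈ -16.243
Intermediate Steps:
b = 69 (b = 3 - 1*(-66) = 3 + 66 = 69)
A = -304/69 ≈ -4.4058
306/37 + 108/A = 306/37 + 108/(-304/69) = 306*(1/37) + 108*(-69/304) = 306/37 - 1863/76 = -45675/2812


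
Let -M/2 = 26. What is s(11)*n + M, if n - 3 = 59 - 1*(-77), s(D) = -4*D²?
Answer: -67328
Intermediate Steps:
M = -52 (M = -2*26 = -52)
n = 139 (n = 3 + (59 - 1*(-77)) = 3 + (59 + 77) = 3 + 136 = 139)
s(11)*n + M = -4*11²*139 - 52 = -4*121*139 - 52 = -484*139 - 52 = -67276 - 52 = -67328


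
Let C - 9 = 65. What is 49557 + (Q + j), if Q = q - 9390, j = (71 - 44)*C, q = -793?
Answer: 41372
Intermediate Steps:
C = 74 (C = 9 + 65 = 74)
j = 1998 (j = (71 - 44)*74 = 27*74 = 1998)
Q = -10183 (Q = -793 - 9390 = -10183)
49557 + (Q + j) = 49557 + (-10183 + 1998) = 49557 - 8185 = 41372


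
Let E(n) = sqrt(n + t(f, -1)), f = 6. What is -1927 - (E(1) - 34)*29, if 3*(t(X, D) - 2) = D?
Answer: -941 - 58*sqrt(6)/3 ≈ -988.36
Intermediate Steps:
t(X, D) = 2 + D/3
E(n) = sqrt(5/3 + n) (E(n) = sqrt(n + (2 + (1/3)*(-1))) = sqrt(n + (2 - 1/3)) = sqrt(n + 5/3) = sqrt(5/3 + n))
-1927 - (E(1) - 34)*29 = -1927 - (sqrt(15 + 9*1)/3 - 34)*29 = -1927 - (sqrt(15 + 9)/3 - 34)*29 = -1927 - (sqrt(24)/3 - 34)*29 = -1927 - ((2*sqrt(6))/3 - 34)*29 = -1927 - (2*sqrt(6)/3 - 34)*29 = -1927 - (-34 + 2*sqrt(6)/3)*29 = -1927 - (-986 + 58*sqrt(6)/3) = -1927 + (986 - 58*sqrt(6)/3) = -941 - 58*sqrt(6)/3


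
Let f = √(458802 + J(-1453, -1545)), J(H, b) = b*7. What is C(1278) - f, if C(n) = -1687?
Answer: -1687 - √447987 ≈ -2356.3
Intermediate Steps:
J(H, b) = 7*b
f = √447987 (f = √(458802 + 7*(-1545)) = √(458802 - 10815) = √447987 ≈ 669.32)
C(1278) - f = -1687 - √447987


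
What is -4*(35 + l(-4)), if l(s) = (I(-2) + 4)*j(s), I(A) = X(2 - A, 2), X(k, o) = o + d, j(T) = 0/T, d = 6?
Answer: -140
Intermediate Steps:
j(T) = 0
X(k, o) = 6 + o (X(k, o) = o + 6 = 6 + o)
I(A) = 8 (I(A) = 6 + 2 = 8)
l(s) = 0 (l(s) = (8 + 4)*0 = 12*0 = 0)
-4*(35 + l(-4)) = -4*(35 + 0) = -4*35 = -140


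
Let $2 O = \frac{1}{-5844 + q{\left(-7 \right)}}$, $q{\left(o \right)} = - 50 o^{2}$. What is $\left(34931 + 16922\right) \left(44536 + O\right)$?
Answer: $\frac{38307086498451}{16588} \approx 2.3093 \cdot 10^{9}$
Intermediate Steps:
$O = - \frac{1}{16588}$ ($O = \frac{1}{2 \left(-5844 - 50 \left(-7\right)^{2}\right)} = \frac{1}{2 \left(-5844 - 2450\right)} = \frac{1}{2 \left(-8294\right)} = \frac{1}{2} \left(- \frac{1}{8294}\right) = - \frac{1}{16588} \approx -6.0285 \cdot 10^{-5}$)
$\left(34931 + 16922\right) \left(44536 + O\right) = \left(34931 + 16922\right) \left(44536 - \frac{1}{16588}\right) = 51853 \cdot \frac{738763167}{16588} = \frac{38307086498451}{16588}$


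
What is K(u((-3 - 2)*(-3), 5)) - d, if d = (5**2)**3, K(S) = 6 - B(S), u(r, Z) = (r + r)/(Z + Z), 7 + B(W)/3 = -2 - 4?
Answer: -15580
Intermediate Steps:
B(W) = -39 (B(W) = -21 + 3*(-2 - 4) = -21 + 3*(-6) = -21 - 18 = -39)
u(r, Z) = r/Z (u(r, Z) = (2*r)/((2*Z)) = (2*r)*(1/(2*Z)) = r/Z)
K(S) = 45 (K(S) = 6 - 1*(-39) = 6 + 39 = 45)
d = 15625 (d = 25**3 = 15625)
K(u((-3 - 2)*(-3), 5)) - d = 45 - 1*15625 = 45 - 15625 = -15580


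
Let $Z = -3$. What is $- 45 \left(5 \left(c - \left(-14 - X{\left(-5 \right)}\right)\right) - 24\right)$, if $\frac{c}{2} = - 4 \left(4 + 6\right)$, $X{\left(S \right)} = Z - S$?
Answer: $15480$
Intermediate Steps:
$X{\left(S \right)} = -3 - S$
$c = -80$ ($c = 2 \left(- 4 \left(4 + 6\right)\right) = 2 \left(\left(-4\right) 10\right) = 2 \left(-40\right) = -80$)
$- 45 \left(5 \left(c - \left(-14 - X{\left(-5 \right)}\right)\right) - 24\right) = - 45 \left(5 \left(-80 + \left(\left(-4\right) \left(-2\right) + \left(\left(-3 - -5\right) + 6\right)\right)\right) - 24\right) = - 45 \left(5 \left(-80 + \left(8 + \left(\left(-3 + 5\right) + 6\right)\right)\right) - 24\right) = - 45 \left(5 \left(-80 + \left(8 + \left(2 + 6\right)\right)\right) - 24\right) = - 45 \left(5 \left(-80 + \left(8 + 8\right)\right) - 24\right) = - 45 \left(5 \left(-80 + 16\right) - 24\right) = - 45 \left(5 \left(-64\right) - 24\right) = - 45 \left(-320 - 24\right) = \left(-45\right) \left(-344\right) = 15480$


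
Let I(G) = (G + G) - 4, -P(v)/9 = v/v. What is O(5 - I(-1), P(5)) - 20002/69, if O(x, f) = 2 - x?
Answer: -20623/69 ≈ -298.88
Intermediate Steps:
P(v) = -9 (P(v) = -9*v/v = -9*1 = -9)
I(G) = -4 + 2*G (I(G) = 2*G - 4 = -4 + 2*G)
O(5 - I(-1), P(5)) - 20002/69 = (2 - (5 - (-4 + 2*(-1)))) - 20002/69 = (2 - (5 - (-4 - 2))) - 20002/69 = (2 - (5 - 1*(-6))) - 146*137/69 = (2 - (5 + 6)) - 20002/69 = (2 - 1*11) - 20002/69 = (2 - 11) - 20002/69 = -9 - 20002/69 = -20623/69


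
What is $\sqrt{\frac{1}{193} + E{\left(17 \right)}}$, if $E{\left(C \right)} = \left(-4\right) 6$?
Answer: $\frac{i \sqrt{893783}}{193} \approx 4.8985 i$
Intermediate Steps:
$E{\left(C \right)} = -24$
$\sqrt{\frac{1}{193} + E{\left(17 \right)}} = \sqrt{\frac{1}{193} - 24} = \sqrt{- \frac{4631}{193}} = \frac{i \sqrt{893783}}{193}$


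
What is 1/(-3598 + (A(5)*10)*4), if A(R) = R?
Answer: -1/3398 ≈ -0.00029429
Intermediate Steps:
1/(-3598 + (A(5)*10)*4) = 1/(-3598 + (5*10)*4) = 1/(-3598 + 50*4) = 1/(-3598 + 200) = 1/(-3398) = -1/3398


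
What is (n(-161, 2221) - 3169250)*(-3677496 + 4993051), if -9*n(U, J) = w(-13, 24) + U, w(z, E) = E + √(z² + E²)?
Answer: -37523723922715/9 - 1315555*√745/9 ≈ -4.1693e+12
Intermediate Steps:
w(z, E) = E + √(E² + z²)
n(U, J) = -8/3 - U/9 - √745/9 (n(U, J) = -((24 + √(24² + (-13)²)) + U)/9 = -((24 + √(576 + 169)) + U)/9 = -((24 + √745) + U)/9 = -(24 + U + √745)/9 = -8/3 - U/9 - √745/9)
(n(-161, 2221) - 3169250)*(-3677496 + 4993051) = ((-8/3 - ⅑*(-161) - √745/9) - 3169250)*(-3677496 + 4993051) = ((-8/3 + 161/9 - √745/9) - 3169250)*1315555 = ((137/9 - √745/9) - 3169250)*1315555 = (-28523113/9 - √745/9)*1315555 = -37523723922715/9 - 1315555*√745/9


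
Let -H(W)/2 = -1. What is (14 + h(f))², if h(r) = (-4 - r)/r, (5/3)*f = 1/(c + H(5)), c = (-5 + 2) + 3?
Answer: ⅑ ≈ 0.11111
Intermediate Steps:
H(W) = 2 (H(W) = -2*(-1) = 2)
c = 0 (c = -3 + 3 = 0)
f = 3/10 (f = 3/(5*(0 + 2)) = (⅗)/2 = (⅗)*(½) = 3/10 ≈ 0.30000)
h(r) = (-4 - r)/r
(14 + h(f))² = (14 + (-4 - 1*3/10)/(3/10))² = (14 + 10*(-4 - 3/10)/3)² = (14 + (10/3)*(-43/10))² = (14 - 43/3)² = (-⅓)² = ⅑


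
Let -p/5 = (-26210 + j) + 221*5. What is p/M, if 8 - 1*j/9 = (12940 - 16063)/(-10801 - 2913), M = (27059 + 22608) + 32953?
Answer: 343330669/226610136 ≈ 1.5151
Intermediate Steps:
M = 82620 (M = 49667 + 32953 = 82620)
j = 959301/13714 (j = 72 - 9*(12940 - 16063)/(-10801 - 2913) = 72 - (-28107)/(-13714) = 72 - (-28107)*(-1)/13714 = 72 - 9*3123/13714 = 72 - 28107/13714 = 959301/13714 ≈ 69.950)
p = 1716653345/13714 (p = -5*((-26210 + 959301/13714) + 221*5) = -5*(-358484639/13714 + 1105) = -5*(-343330669/13714) = 1716653345/13714 ≈ 1.2518e+5)
p/M = (1716653345/13714)/82620 = (1716653345/13714)*(1/82620) = 343330669/226610136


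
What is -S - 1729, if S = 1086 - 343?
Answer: -2472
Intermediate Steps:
S = 743
-S - 1729 = -1*743 - 1729 = -743 - 1729 = -2472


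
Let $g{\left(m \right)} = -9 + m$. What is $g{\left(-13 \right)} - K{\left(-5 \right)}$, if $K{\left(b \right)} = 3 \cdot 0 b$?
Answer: $-22$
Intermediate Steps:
$K{\left(b \right)} = 0$ ($K{\left(b \right)} = 0 b = 0$)
$g{\left(-13 \right)} - K{\left(-5 \right)} = \left(-9 - 13\right) - 0 = -22 + 0 = -22$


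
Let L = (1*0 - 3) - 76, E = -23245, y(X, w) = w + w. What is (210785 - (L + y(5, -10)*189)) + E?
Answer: 191399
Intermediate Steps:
y(X, w) = 2*w
L = -79 (L = (0 - 3) - 76 = -3 - 76 = -79)
(210785 - (L + y(5, -10)*189)) + E = (210785 - (-79 + (2*(-10))*189)) - 23245 = (210785 - (-79 - 20*189)) - 23245 = (210785 - (-79 - 3780)) - 23245 = (210785 - 1*(-3859)) - 23245 = (210785 + 3859) - 23245 = 214644 - 23245 = 191399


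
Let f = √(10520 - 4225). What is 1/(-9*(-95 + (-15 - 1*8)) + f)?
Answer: 1062/1121549 - √6295/1121549 ≈ 0.00087616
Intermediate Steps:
f = √6295 ≈ 79.341
1/(-9*(-95 + (-15 - 1*8)) + f) = 1/(-9*(-95 + (-15 - 1*8)) + √6295) = 1/(-9*(-95 + (-15 - 8)) + √6295) = 1/(-9*(-95 - 23) + √6295) = 1/(-9*(-118) + √6295) = 1/(1062 + √6295)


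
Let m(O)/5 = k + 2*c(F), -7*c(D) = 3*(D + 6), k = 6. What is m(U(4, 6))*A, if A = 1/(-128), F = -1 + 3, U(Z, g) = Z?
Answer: 15/448 ≈ 0.033482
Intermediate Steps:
F = 2
c(D) = -18/7 - 3*D/7 (c(D) = -3*(D + 6)/7 = -3*(6 + D)/7 = -(18 + 3*D)/7 = -18/7 - 3*D/7)
m(O) = -30/7 (m(O) = 5*(6 + 2*(-18/7 - 3/7*2)) = 5*(6 + 2*(-18/7 - 6/7)) = 5*(6 + 2*(-24/7)) = 5*(6 - 48/7) = 5*(-6/7) = -30/7)
A = -1/128 ≈ -0.0078125
m(U(4, 6))*A = -30/7*(-1/128) = 15/448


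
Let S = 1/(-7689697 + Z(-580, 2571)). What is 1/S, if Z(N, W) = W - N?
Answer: -7686546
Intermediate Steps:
S = -1/7686546 (S = 1/(-7689697 + (2571 - 1*(-580))) = 1/(-7689697 + (2571 + 580)) = 1/(-7689697 + 3151) = 1/(-7686546) = -1/7686546 ≈ -1.3010e-7)
1/S = 1/(-1/7686546) = -7686546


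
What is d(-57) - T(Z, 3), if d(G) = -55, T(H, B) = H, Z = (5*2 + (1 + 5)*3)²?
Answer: -839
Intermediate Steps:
Z = 784 (Z = (10 + 6*3)² = (10 + 18)² = 28² = 784)
d(-57) - T(Z, 3) = -55 - 1*784 = -55 - 784 = -839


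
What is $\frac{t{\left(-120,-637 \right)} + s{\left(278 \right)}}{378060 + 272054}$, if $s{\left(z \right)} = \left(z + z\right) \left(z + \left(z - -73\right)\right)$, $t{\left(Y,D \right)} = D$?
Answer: $\frac{349087}{650114} \approx 0.53696$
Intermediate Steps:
$s{\left(z \right)} = 2 z \left(73 + 2 z\right)$ ($s{\left(z \right)} = 2 z \left(z + \left(z + 73\right)\right) = 2 z \left(z + \left(73 + z\right)\right) = 2 z \left(73 + 2 z\right)$)
$\frac{t{\left(-120,-637 \right)} + s{\left(278 \right)}}{378060 + 272054} = \frac{-637 + 2 \cdot 278 \left(73 + 2 \cdot 278\right)}{378060 + 272054} = \frac{-637 + 2 \cdot 278 \left(73 + 556\right)}{650114} = \left(-637 + 2 \cdot 278 \cdot 629\right) \frac{1}{650114} = \left(-637 + 349724\right) \frac{1}{650114} = 349087 \cdot \frac{1}{650114} = \frac{349087}{650114}$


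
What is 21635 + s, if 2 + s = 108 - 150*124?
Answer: 3141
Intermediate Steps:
s = -18494 (s = -2 + (108 - 150*124) = -2 + (108 - 18600) = -2 - 18492 = -18494)
21635 + s = 21635 - 18494 = 3141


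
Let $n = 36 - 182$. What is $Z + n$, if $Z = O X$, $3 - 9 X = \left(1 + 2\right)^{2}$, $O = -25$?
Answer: $- \frac{388}{3} \approx -129.33$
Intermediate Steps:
$X = - \frac{2}{3}$ ($X = \frac{1}{3} - \frac{\left(1 + 2\right)^{2}}{9} = \frac{1}{3} - \frac{3^{2}}{9} = \frac{1}{3} - 1 = - \frac{2}{3} \approx -0.66667$)
$Z = \frac{50}{3}$ ($Z = \left(-25\right) \left(- \frac{2}{3}\right) = \frac{50}{3} \approx 16.667$)
$n = -146$
$Z + n = \frac{50}{3} - 146 = - \frac{388}{3}$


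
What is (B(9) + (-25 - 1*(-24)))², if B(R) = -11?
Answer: 144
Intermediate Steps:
(B(9) + (-25 - 1*(-24)))² = (-11 + (-25 - 1*(-24)))² = (-11 + (-25 + 24))² = (-11 - 1)² = (-12)² = 144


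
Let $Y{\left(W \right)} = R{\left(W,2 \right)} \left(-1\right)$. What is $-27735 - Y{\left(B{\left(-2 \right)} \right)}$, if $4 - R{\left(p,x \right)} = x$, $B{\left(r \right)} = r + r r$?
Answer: $-27733$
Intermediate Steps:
$B{\left(r \right)} = r + r^{2}$
$R{\left(p,x \right)} = 4 - x$
$Y{\left(W \right)} = -2$ ($Y{\left(W \right)} = \left(4 - 2\right) \left(-1\right) = 2 \left(-1\right) = -2$)
$-27735 - Y{\left(B{\left(-2 \right)} \right)} = -27735 - -2 = -27735 + 2 = -27733$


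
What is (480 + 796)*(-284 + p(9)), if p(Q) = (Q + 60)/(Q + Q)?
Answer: -1072478/3 ≈ -3.5749e+5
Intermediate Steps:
p(Q) = (60 + Q)/(2*Q) (p(Q) = (60 + Q)/((2*Q)) = (60 + Q)*(1/(2*Q)) = (60 + Q)/(2*Q))
(480 + 796)*(-284 + p(9)) = (480 + 796)*(-284 + (½)*(60 + 9)/9) = 1276*(-284 + (½)*(⅑)*69) = 1276*(-284 + 23/6) = 1276*(-1681/6) = -1072478/3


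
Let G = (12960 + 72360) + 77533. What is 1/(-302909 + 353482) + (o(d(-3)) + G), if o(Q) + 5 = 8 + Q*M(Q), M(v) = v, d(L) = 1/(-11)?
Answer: 996570145742/6119333 ≈ 1.6286e+5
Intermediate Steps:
d(L) = -1/11
G = 162853 (G = 85320 + 77533 = 162853)
o(Q) = 3 + Q**2 (o(Q) = -5 + (8 + Q*Q) = -5 + (8 + Q**2) = 3 + Q**2)
1/(-302909 + 353482) + (o(d(-3)) + G) = 1/(-302909 + 353482) + ((3 + (-1/11)**2) + 162853) = 1/50573 + ((3 + 1/121) + 162853) = 1/50573 + (364/121 + 162853) = 1/50573 + 19705577/121 = 996570145742/6119333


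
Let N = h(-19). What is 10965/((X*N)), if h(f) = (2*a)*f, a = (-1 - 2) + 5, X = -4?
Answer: 10965/304 ≈ 36.069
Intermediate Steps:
a = 2 (a = -3 + 5 = 2)
h(f) = 4*f (h(f) = (2*2)*f = 4*f)
N = -76 (N = 4*(-19) = -76)
10965/((X*N)) = 10965/((-4*(-76))) = 10965/304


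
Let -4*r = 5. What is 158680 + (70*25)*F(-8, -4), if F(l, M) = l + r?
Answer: 284985/2 ≈ 1.4249e+5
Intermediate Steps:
r = -5/4 (r = -1/4*5 = -5/4 ≈ -1.2500)
F(l, M) = -5/4 + l (F(l, M) = l - 5/4 = -5/4 + l)
158680 + (70*25)*F(-8, -4) = 158680 + (70*25)*(-5/4 - 8) = 158680 + 1750*(-37/4) = 158680 - 32375/2 = 284985/2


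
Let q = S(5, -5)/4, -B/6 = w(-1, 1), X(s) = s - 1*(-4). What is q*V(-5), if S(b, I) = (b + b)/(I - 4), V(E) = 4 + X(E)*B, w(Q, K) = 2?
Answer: -40/9 ≈ -4.4444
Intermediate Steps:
X(s) = 4 + s (X(s) = s + 4 = 4 + s)
B = -12 (B = -6*2 = -12)
V(E) = -44 - 12*E (V(E) = 4 + (4 + E)*(-12) = 4 + (-48 - 12*E) = -44 - 12*E)
S(b, I) = 2*b/(-4 + I) (S(b, I) = (2*b)/(-4 + I) = 2*b/(-4 + I))
q = -5/18 (q = (2*5/(-4 - 5))/4 = (2*5/(-9))*(1/4) = (2*5*(-1/9))*(1/4) = -10/9*1/4 = -5/18 ≈ -0.27778)
q*V(-5) = -5*(-44 - 12*(-5))/18 = -5*(-44 + 60)/18 = -5/18*16 = -40/9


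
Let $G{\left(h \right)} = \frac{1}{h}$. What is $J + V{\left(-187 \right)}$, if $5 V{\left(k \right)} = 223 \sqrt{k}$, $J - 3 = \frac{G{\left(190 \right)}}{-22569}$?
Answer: $\frac{12864329}{4288110} + \frac{223 i \sqrt{187}}{5} \approx 3.0 + 609.9 i$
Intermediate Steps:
$J = \frac{12864329}{4288110}$ ($J = 3 + \frac{1}{190 \left(-22569\right)} = 3 + \frac{1}{190} \left(- \frac{1}{22569}\right) = 3 - \frac{1}{4288110} = \frac{12864329}{4288110} \approx 3.0$)
$V{\left(k \right)} = \frac{223 \sqrt{k}}{5}$
$J + V{\left(-187 \right)} = \frac{12864329}{4288110} + \frac{223 \sqrt{-187}}{5} = \frac{12864329}{4288110} + \frac{223 i \sqrt{187}}{5}$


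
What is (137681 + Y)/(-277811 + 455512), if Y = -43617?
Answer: 94064/177701 ≈ 0.52934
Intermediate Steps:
(137681 + Y)/(-277811 + 455512) = (137681 - 43617)/(-277811 + 455512) = 94064/177701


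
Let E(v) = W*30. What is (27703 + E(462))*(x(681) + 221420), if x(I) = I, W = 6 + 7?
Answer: 6239483393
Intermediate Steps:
W = 13
E(v) = 390 (E(v) = 13*30 = 390)
(27703 + E(462))*(x(681) + 221420) = (27703 + 390)*(681 + 221420) = 28093*222101 = 6239483393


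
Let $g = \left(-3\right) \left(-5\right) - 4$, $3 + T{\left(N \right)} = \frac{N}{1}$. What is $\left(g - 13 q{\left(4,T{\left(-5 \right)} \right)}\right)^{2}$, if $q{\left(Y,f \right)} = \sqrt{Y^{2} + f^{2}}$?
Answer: $13641 - 1144 \sqrt{5} \approx 11083.0$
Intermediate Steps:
$T{\left(N \right)} = -3 + N$ ($T{\left(N \right)} = -3 + \frac{N}{1} = -3 + N 1 = -3 + N$)
$g = 11$ ($g = 15 - 4 = 11$)
$\left(g - 13 q{\left(4,T{\left(-5 \right)} \right)}\right)^{2} = \left(11 - 13 \sqrt{4^{2} + \left(-3 - 5\right)^{2}}\right)^{2} = \left(11 - 13 \sqrt{16 + \left(-8\right)^{2}}\right)^{2} = \left(11 - 13 \sqrt{16 + 64}\right)^{2} = \left(11 - 13 \sqrt{80}\right)^{2} = \left(11 - 13 \cdot 4 \sqrt{5}\right)^{2} = \left(11 - 52 \sqrt{5}\right)^{2}$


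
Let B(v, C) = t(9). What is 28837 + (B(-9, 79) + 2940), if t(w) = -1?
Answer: 31776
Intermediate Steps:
B(v, C) = -1
28837 + (B(-9, 79) + 2940) = 28837 + (-1 + 2940) = 28837 + 2939 = 31776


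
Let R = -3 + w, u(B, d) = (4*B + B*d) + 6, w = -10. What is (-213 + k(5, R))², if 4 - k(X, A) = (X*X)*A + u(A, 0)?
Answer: 26244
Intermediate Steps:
u(B, d) = 6 + 4*B + B*d
R = -13 (R = -3 - 10 = -13)
k(X, A) = -2 - 4*A - A*X² (k(X, A) = 4 - ((X*X)*A + (6 + 4*A + A*0)) = 4 - (X²*A + (6 + 4*A + 0)) = 4 - (A*X² + (6 + 4*A)) = 4 - (6 + 4*A + A*X²) = 4 + (-6 - 4*A - A*X²) = -2 - 4*A - A*X²)
(-213 + k(5, R))² = (-213 + (-2 - 4*(-13) - 1*(-13)*5²))² = (-213 + (-2 + 52 - 1*(-13)*25))² = (-213 + (-2 + 52 + 325))² = (-213 + 375)² = 162² = 26244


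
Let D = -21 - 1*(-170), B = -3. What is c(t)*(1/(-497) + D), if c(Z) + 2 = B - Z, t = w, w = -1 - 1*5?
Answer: 74052/497 ≈ 149.00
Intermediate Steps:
w = -6 (w = -1 - 5 = -6)
t = -6
c(Z) = -5 - Z (c(Z) = -2 + (-3 - Z) = -5 - Z)
D = 149 (D = -21 + 170 = 149)
c(t)*(1/(-497) + D) = (-5 - 1*(-6))*(1/(-497) + 149) = (-5 + 6)*(-1/497 + 149) = 1*(74052/497) = 74052/497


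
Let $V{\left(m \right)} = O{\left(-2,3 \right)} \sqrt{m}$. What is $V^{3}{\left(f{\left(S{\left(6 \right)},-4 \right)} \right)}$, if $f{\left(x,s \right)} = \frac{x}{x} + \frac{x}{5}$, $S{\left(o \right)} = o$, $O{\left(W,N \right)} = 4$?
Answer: $\frac{704 \sqrt{55}}{25} \approx 208.84$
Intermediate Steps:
$f{\left(x,s \right)} = 1 + \frac{x}{5}$ ($f{\left(x,s \right)} = 1 + x \frac{1}{5} = 1 + \frac{x}{5}$)
$V{\left(m \right)} = 4 \sqrt{m}$
$V^{3}{\left(f{\left(S{\left(6 \right)},-4 \right)} \right)} = \left(4 \sqrt{1 + \frac{1}{5} \cdot 6}\right)^{3} = \left(4 \sqrt{1 + \frac{6}{5}}\right)^{3} = \left(4 \sqrt{\frac{11}{5}}\right)^{3} = \left(4 \frac{\sqrt{55}}{5}\right)^{3} = \left(\frac{4 \sqrt{55}}{5}\right)^{3} = \frac{704 \sqrt{55}}{25}$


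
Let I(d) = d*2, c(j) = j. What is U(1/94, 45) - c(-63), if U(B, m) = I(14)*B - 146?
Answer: -3887/47 ≈ -82.702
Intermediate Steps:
I(d) = 2*d
U(B, m) = -146 + 28*B (U(B, m) = (2*14)*B - 146 = 28*B - 146 = -146 + 28*B)
U(1/94, 45) - c(-63) = (-146 + 28/94) - 1*(-63) = (-146 + 28*(1/94)) + 63 = (-146 + 14/47) + 63 = -6848/47 + 63 = -3887/47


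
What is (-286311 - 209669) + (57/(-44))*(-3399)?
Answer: -1966307/4 ≈ -4.9158e+5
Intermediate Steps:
(-286311 - 209669) + (57/(-44))*(-3399) = -495980 + (57*(-1/44))*(-3399) = -495980 - 57/44*(-3399) = -495980 + 17613/4 = -1966307/4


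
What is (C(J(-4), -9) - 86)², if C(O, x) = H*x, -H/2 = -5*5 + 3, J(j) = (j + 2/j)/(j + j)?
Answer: 232324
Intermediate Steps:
J(j) = (j + 2/j)/(2*j) (J(j) = (j + 2/j)/((2*j)) = (j + 2/j)*(1/(2*j)) = (j + 2/j)/(2*j))
H = 44 (H = -2*(-5*5 + 3) = -2*(-25 + 3) = -2*(-22) = 44)
C(O, x) = 44*x
(C(J(-4), -9) - 86)² = (44*(-9) - 86)² = (-396 - 86)² = (-482)² = 232324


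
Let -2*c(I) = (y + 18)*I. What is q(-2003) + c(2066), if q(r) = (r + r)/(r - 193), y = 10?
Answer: -31756549/1098 ≈ -28922.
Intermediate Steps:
q(r) = 2*r/(-193 + r) (q(r) = (2*r)/(-193 + r) = 2*r/(-193 + r))
c(I) = -14*I (c(I) = -(10 + 18)*I/2 = -14*I)
q(-2003) + c(2066) = 2*(-2003)/(-193 - 2003) - 14*2066 = 2*(-2003)/(-2196) - 28924 = 2*(-2003)*(-1/2196) - 28924 = 2003/1098 - 28924 = -31756549/1098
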